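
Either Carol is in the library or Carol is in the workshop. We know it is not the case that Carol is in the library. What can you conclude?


Disjunctive syllogism: P ∨ Q, ¬P ⊢ Q
Disjunction: Carol is in the library ∨ Carol is in the workshop
We know it is not the case that Carol is in the library.
By disjunctive syllogism, the other disjunct must be true.

Carol is in the workshop


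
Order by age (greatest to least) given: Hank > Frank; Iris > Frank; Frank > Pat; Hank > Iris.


Constraints: Hank > Frank; Iris > Frank; Frank > Pat; Hank > Iris
Method: at each step, the next-highest is the one remaining person who never appears on the smaller side of a constraint between remaining people.
  Step 1: remaining {Pat, Iris, Frank, Hank}; on the smaller side: {Pat, Iris, Frank} → Hank is next (Hank > Frank; Hank > Iris).
  Step 2: remaining {Pat, Iris, Frank}; on the smaller side: {Pat, Frank} → Iris is next (Iris > Frank).
  Step 3: remaining {Pat, Frank}; on the smaller side: {Pat} → Frank is next (Frank > Pat).
  Step 4: only Pat remains → lowest.
Final ranking (highest to lowest):

Hank > Iris > Frank > Pat


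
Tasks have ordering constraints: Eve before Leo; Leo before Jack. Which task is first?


Constraints: Eve before Leo; Leo before Jack
The first task can have nothing scheduled before it, so it must never appear on the right of a 'before'.
Tasks appearing after some 'before': Leo, Jack.
The only task not in that list is Eve → it is first.

Eve


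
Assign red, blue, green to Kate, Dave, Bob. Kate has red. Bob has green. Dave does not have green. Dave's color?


From clues:
  Bob → green
  Kate → red
By elimination, Dave gets the remaining.

blue


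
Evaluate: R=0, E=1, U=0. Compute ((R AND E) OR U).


R AND E = 0&1 = 0
0 OR 0 = 0

0


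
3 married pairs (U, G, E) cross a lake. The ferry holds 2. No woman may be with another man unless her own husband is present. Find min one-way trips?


Label couples U, G, E (H = husband, W = wife).
Counting alone: 6 people, the ferry carries 2 and someone must bring it back, so each round trip nets at most +1 on the far side until the last crossing → at least 9 trips. The jealousy constraint makes 9 impossible; the shortest valid schedule has 11:
1. WU+WG →  (far: WU,WG; near: HU,HG,HE,WE)
2. WU ←       (far: WG; near: HU,HG,HE,WU,WE)
3. WU+WE →  (far: WU,WG,WE; near: HU,HG,HE)
4. WU ←       (far: WG,WE; near: HU,HG,HE,WU)
5. HG+HE →  (far: HG,WG,HE,WE; near: HU,WU)
6. HG+WG ←  (far: HE,WE; near: HU,WU,HG,WG)
7. HU+HG →  (far: HU,HG,HE,WE; near: WU,WG)
8. WE ←       (far: HU,HG,HE; near: WU,WG,WE)
9. WU+WG →  (far: HU,WU,HG,WG,HE; near: WE)
10. HE ←      (far: HU,WU,HG,WG; near: HE,WE)
11. HE+WE → (far: all six; near: empty)
In every state each wife is either with her husband or with no other man.
Minimum trips = 11

11


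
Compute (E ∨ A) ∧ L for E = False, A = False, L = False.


E = False, A = False, L = False
Step 1: E ∨ A = False OR False = False
Step 2: False ∧ L = False AND False = False
OR is true when at least one operand is true; AND requires both.

False


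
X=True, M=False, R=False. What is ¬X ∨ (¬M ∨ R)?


X = True, M = False, R = False
Expression: ¬X ∨ (¬M ∨ R)
Step 1: ¬M = NOT False = True
Step 2: ¬M ∨ R = True OR False = True
Step 3: ¬X = NOT True = False
Step 4: (False) ∨ (True) = False OR True = True

True


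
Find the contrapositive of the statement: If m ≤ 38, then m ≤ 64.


Original: If m ≤ 38, then m ≤ 64
Contrapositive: If ¬Q, then ¬P
Negate Q: not (m ≤ 64)
Negate P: not (m ≤ 38)

If not (m ≤ 64), then not (m ≤ 38).


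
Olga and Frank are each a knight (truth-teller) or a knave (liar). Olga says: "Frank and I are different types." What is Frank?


Olga says: "Frank and I are different types."
Case 1: Olga is a Knight (truth-teller)
  Statement is true → they ARE different → Frank is a Knave
Case 2: Olga is a Knave (liar)
  Statement is false → they are NOT different → Frank is a Knave
In both cases, Frank is a Knave.

Knave


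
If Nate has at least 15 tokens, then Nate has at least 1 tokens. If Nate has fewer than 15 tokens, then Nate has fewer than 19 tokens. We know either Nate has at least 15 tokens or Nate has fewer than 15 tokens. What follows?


Constructive dilemma: (P → Q) ∧ (R → S), P ∨ R ⊢ Q ∨ S
Premise 1: Nate has at least 15 tokens → Nate has at least 1 tokens
Premise 2: Nate has fewer than 15 tokens → Nate has fewer than 19 tokens
Premise 3: Nate has at least 15 tokens ∨ Nate has fewer than 15 tokens
Case 1: Assuming Nate has at least 15 tokens, then by Premise 1, Nate has at least 1 tokens.
Case 2: Assuming Nate has fewer than 15 tokens, then by Premise 2, Nate has fewer than 19 tokens.
Since one of Nate has at least 15 tokens or Nate has fewer than 15 tokens must hold, we get Nate has at least 1 tokens or Nate has fewer than 19 tokens.

Nate has at least 1 tokens or Nate has fewer than 19 tokens.


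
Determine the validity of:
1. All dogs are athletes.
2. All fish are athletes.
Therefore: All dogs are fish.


Premise 1: All dogs are athletes.
Premise 2: All fish are athletes.
Conclusion: All dogs are fish.
Fallacy: undistributed middle. athletes is predicate in both.
Counterexample: dogs and fish could be disjoint subsets of athletes.

Invalid


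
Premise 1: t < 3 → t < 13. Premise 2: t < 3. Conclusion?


Modus ponens: P → Q, P ⊢ Q
P: t < 3
Q: t < 13
We have P → Q and P is true.
By modus ponens, Q must be true.

t < 13


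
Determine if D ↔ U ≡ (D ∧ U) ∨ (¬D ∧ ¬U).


Expression 1: D ↔ U
Expression 2: (D ∧ U) ∨ (¬D ∧ ¬U)
Truth table (D U | Expr1 Expr2):
  T T |   T     T
  T F |   F     F
  F T |   F     F
  F F |   T     T
All 4 rows agree, so the expressions are logically equivalent.

Yes


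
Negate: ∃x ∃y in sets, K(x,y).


Original: ∃x ∃y K(x,y)
Rule: ¬∀→∃, ¬∃→∀, negate predicate.
Negation: ∀x ∀y ¬K(x,y)

∀x ∀y ¬K(x,y)


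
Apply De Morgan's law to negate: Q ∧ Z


De Morgan's law: ¬(P ∧ Q) ≡ ¬P ∨ ¬Q
¬(Q ∧ Z) = ¬Q ∨ ¬Z

¬Q ∨ ¬Z


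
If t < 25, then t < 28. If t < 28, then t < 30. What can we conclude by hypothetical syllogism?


Hypothetical syllogism: P → Q, Q → R ⊢ P → R
Premise 1: t < 25 → t < 28
Premise 2: t < 28 → t < 30
Chain the implications: the middle term (t < 28) links the two.
Conclusion: If t < 25, then t < 30.

If t < 25, then t < 30.


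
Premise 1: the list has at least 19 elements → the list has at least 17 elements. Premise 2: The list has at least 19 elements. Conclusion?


Modus ponens: P → Q, P ⊢ Q
P: the list has at least 19 elements
Q: the list has at least 17 elements
We have P → Q and P is true.
By modus ponens, Q must be true.

The list has at least 17 elements


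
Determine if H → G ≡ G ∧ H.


Expression 1: H → G
Expression 2: G ∧ H
Truth table (H G | Expr1 Expr2):
  T T |   T     T
  T F |   F     F
  F T |   T     F   ← differ
  F F |   T     F   ← differ
Counterexample: H=F, G=T gives Expr1 = T but Expr2 = F, so the expressions are NOT logically equivalent.

No


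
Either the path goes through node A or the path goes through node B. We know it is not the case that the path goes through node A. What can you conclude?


Disjunctive syllogism: P ∨ Q, ¬P ⊢ Q
Disjunction: the path goes through node A ∨ the path goes through node B
We know it is not the case that the path goes through node A.
By disjunctive syllogism, the other disjunct must be true.

The path goes through node B


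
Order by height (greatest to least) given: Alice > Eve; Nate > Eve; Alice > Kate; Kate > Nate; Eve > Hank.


Constraints: Alice > Eve; Nate > Eve; Alice > Kate; Kate > Nate; Eve > Hank
Method: at each step, the next-highest is the one remaining person who never appears on the smaller side of a constraint between remaining people.
  Step 1: remaining {Eve, Hank, Nate, Kate, Alice}; on the smaller side: {Eve, Hank, Nate, Kate} → Alice is next (Alice > Eve; Alice > Kate).
  Step 2: remaining {Eve, Hank, Nate, Kate}; on the smaller side: {Eve, Hank, Nate} → Kate is next (Kate > Nate).
  Step 3: remaining {Eve, Hank, Nate}; on the smaller side: {Eve, Hank} → Nate is next (Nate > Eve).
  Step 4: remaining {Eve, Hank}; on the smaller side: {Hank} → Eve is next (Eve > Hank).
  Step 5: only Hank remains → lowest.
Final ranking (highest to lowest):

Alice > Kate > Nate > Eve > Hank


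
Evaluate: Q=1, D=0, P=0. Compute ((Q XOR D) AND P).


Q XOR D = 1^0 = 1
1 AND 0 = 0

0


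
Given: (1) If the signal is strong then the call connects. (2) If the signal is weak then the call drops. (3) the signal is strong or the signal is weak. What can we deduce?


Constructive dilemma: (P → Q) ∧ (R → S), P ∨ R ⊢ Q ∨ S
Premise 1: the signal is strong → the call connects
Premise 2: the signal is weak → the call drops
Premise 3: the signal is strong ∨ the signal is weak
Case 1: Assuming the signal is strong, then by Premise 1, the call connects.
Case 2: Assuming the signal is weak, then by Premise 2, the call drops.
Since one of the signal is strong or the signal is weak must hold, we get the call connects or the call drops.

The call connects or the call drops.


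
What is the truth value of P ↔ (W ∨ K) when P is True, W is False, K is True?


P = True, W = False, K = True
Step 1: W ∨ K = False OR True = True
Step 2: P ↔ (True): true when both sides have same truth value.
Result: True ↔ True = True

True


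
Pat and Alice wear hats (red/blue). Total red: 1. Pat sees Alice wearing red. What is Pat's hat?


Total red = 1, Alice = red
Red accounted for: 1
Remaining for Pat: 0
Pat's hat is blue.

blue


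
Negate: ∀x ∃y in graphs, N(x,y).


Original: ∀x ∃y N(x,y)
Rule: ¬∀→∃, ¬∃→∀, negate predicate.
Negation: ∃x ∀y ¬N(x,y)

∃x ∀y ¬N(x,y)


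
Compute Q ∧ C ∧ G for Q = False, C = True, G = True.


Q = False, C = True, G = True
Step 1: Q ∧ C = False AND True = False
Step 2: (False) ∧ G = (False) AND True = False
AND is true only when ALL operands are true.

False


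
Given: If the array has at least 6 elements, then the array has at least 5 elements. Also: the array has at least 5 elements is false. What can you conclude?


Modus tollens: P → Q, ¬Q ⊢ ¬P
P: the array has at least 6 elements
Q: the array has at least 5 elements
We have P → Q and Q is false.
By modus tollens, P must be false.

It is not the case that the array has at least 6 elements


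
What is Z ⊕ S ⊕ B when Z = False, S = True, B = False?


Z = False, S = True, B = False
Step 1: Z ⊕ S = False XOR True = True
Step 2: True ⊕ B = True XOR False = True
XOR is true when an odd number of operands are true.

True


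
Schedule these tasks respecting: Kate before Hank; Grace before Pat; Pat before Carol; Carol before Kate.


Constraints: Kate before Hank; Grace before Pat; Pat before Carol; Carol before Kate
Method: repeatedly schedule the remaining task that has no remaining task required before it.
  Step 1: remaining {Hank, Grace, Carol, Kate, Pat}; every task except Grace still has a predecessor pending → schedule Grace.
  Step 2: remaining {Hank, Carol, Kate, Pat}; every task except Pat still has a predecessor pending → schedule Pat.
  Step 3: remaining {Hank, Carol, Kate}; every task except Carol still has a predecessor pending → schedule Carol.
  Step 4: remaining {Hank, Kate}; every task except Kate still has a predecessor pending → schedule Kate.
  Step 5: only Hank remains → schedule Hank.
Resulting order:

Grace → Pat → Carol → Kate → Hank


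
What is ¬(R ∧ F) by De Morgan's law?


De Morgan's law: ¬(P ∧ Q) ≡ ¬P ∨ ¬Q
¬(R ∧ F) = ¬R ∨ ¬F

¬R ∨ ¬F


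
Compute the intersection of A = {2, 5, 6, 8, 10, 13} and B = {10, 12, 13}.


A = {2, 5, 6, 8, 10, 13}
B = {10, 12, 13}
Operation: intersection
Elements in both: 10, 13

{10, 13}


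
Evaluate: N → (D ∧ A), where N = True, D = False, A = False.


N = True, D = False, A = False
Step 1: D ∧ A = False AND False = False
Step 2: N → (False): false only when N=True and consequent=False.
Result: False

False


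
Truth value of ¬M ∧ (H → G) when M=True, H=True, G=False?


M = True, H = True, G = False
Expression: ¬M ∧ (H → G)
Step 1: ¬M = NOT True = False
Step 2: H → G = True → False (false only if H=True, G=False) = False
Step 3: (False) ∧ (False) = False AND False = False

False


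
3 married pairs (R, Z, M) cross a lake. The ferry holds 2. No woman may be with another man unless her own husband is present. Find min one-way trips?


Label couples R, Z, M (H = husband, W = wife).
Counting alone: 6 people, the ferry carries 2 and someone must bring it back, so each round trip nets at most +1 on the far side until the last crossing → at least 9 trips. The jealousy constraint makes 9 impossible; the shortest valid schedule has 11:
1. WR+WZ →  (far: WR,WZ; near: HR,HZ,HM,WM)
2. WR ←       (far: WZ; near: HR,HZ,HM,WR,WM)
3. WR+WM →  (far: WR,WZ,WM; near: HR,HZ,HM)
4. WR ←       (far: WZ,WM; near: HR,HZ,HM,WR)
5. HZ+HM →  (far: HZ,WZ,HM,WM; near: HR,WR)
6. HZ+WZ ←  (far: HM,WM; near: HR,WR,HZ,WZ)
7. HR+HZ →  (far: HR,HZ,HM,WM; near: WR,WZ)
8. WM ←       (far: HR,HZ,HM; near: WR,WZ,WM)
9. WR+WZ →  (far: HR,WR,HZ,WZ,HM; near: WM)
10. HM ←      (far: HR,WR,HZ,WZ; near: HM,WM)
11. HM+WM → (far: all six; near: empty)
In every state each wife is either with her husband or with no other man.
Minimum trips = 11

11


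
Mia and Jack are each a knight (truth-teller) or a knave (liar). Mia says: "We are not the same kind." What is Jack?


Mia says: "We are not the same kind."
Case 1: Mia is a Knight (truth-teller)
  Statement is true → they ARE different → Jack is a Knave
Case 2: Mia is a Knave (liar)
  Statement is false → they are NOT different → Jack is a Knave
In both cases, Jack is a Knave.

Knave


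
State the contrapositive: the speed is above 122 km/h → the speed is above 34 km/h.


Original: If the speed is above 122 km/h, then the speed is above 34 km/h
Contrapositive: If ¬Q, then ¬P
Negate Q: not (the speed is above 34 km/h)
Negate P: not (the speed is above 122 km/h)

If not (the speed is above 34 km/h), then not (the speed is above 122 km/h).


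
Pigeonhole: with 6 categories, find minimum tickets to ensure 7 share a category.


Pigeonhole: to guarantee k in one of n categories, need (k-1)×n + 1.
k = 7, n = 6
Minimum = (7-1) × 6 + 1 = 6 × 6 + 1

37


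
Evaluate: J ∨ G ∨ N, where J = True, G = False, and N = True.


J = True, G = False, N = True
Step 1: J ∨ G = True OR False = True
Step 2: True ∨ N = True OR True = True
OR is true when at least one operand is true.

True


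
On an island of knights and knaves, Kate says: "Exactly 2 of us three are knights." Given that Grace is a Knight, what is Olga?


Kate claims exactly 2 knights among Kate, Grace, Olga.
Given: Grace is a Knight.

Case 1: Kate is a Knight (tells truth)
  Then exactly 2 of the three are knights.
  Counting Kate, Grace: 2 knight(s) so far. Need 0 more → Olga = Knave.
Case 2: Kate is a Knave (lies)
  Then the count is NOT 2.
  If Olga = Knight, count = 2 = 2 → claim would be true, contradicts lie.
  If Olga = Knave, count = 1 ≠ 2 → lie confirmed ✓

Olga is a Knave.

Knave


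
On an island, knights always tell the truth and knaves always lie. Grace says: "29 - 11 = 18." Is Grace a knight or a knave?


Statement: "29 - 11 = 18."
Actual: 29 - 11 = 18
Claimed: 18
Statement is TRUE → Grace tells the truth → Knight

Knight


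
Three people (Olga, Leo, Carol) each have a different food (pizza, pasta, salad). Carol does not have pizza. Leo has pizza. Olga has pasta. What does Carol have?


From clues:
  Leo → pizza
  Olga → pasta
By elimination, Carol gets the remaining.

salad


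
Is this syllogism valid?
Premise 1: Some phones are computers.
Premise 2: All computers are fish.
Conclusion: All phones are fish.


Premise 1: Some phones are computers.
Premise 2: All computers are fish.
Conclusion: All phones are fish.
Fallacy: illicit minor. The minor term (phones) is distributed in the conclusion ('All phones ...') but undistributed in its premise ('Some phones are computers' doesn't cover all phones).
Only 'Some phones are fish' follows, not 'All'.

Invalid


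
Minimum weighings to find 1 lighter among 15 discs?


Each weighing has 3 outcomes (left heavy / balance / right heavy), so k weighings distinguish at most 3^k cases; splitting into three near-equal groups achieves this.
Need 3^k ≥ 15: 3^2 = 9 < 15 ≤ 3^3 = 27
k = ⌈log₃(15)⌉ = 3

3


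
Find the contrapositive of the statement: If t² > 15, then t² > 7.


Original: If t² > 15, then t² > 7
Contrapositive: If ¬Q, then ¬P
Negate Q: not (t² > 7)
Negate P: not (t² > 15)

If not (t² > 7), then not (t² > 15).


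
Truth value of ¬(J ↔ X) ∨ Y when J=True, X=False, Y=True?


J = True, X = False, Y = True
Expression: ¬(J ↔ X) ∨ Y
Step 1: J ↔ X = (True iff False) = False
Step 2: ¬(J ↔ X) = NOT False = True
Step 3: (True) ∨ Y = True OR True = True

True


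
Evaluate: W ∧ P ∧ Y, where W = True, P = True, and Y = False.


W = True, P = True, Y = False
Step 1: W ∧ P = True AND True = True
Step 2: (True) ∧ Y = (True) AND False = False
AND is true only when ALL operands are true.

False


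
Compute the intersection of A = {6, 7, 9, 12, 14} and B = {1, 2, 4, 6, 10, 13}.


A = {6, 7, 9, 12, 14}
B = {1, 2, 4, 6, 10, 13}
Operation: intersection
Elements in both: 6

{6}


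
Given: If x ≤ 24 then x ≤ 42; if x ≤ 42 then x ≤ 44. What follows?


Hypothetical syllogism: P → Q, Q → R ⊢ P → R
Premise 1: x ≤ 24 → x ≤ 42
Premise 2: x ≤ 42 → x ≤ 44
Chain the implications: the middle term (x ≤ 42) links the two.
Conclusion: If x ≤ 24, then x ≤ 44.

If x ≤ 24, then x ≤ 44.


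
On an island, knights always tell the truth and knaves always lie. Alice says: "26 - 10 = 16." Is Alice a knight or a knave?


Statement: "26 - 10 = 16."
Actual: 26 - 10 = 16
Claimed: 16
Statement is TRUE → Alice tells the truth → Knight

Knight


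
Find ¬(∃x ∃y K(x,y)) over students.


Original: ∃x ∃y K(x,y)
Rule: ¬∀→∃, ¬∃→∀, negate predicate.
Negation: ∀x ∀y ¬K(x,y)

∀x ∀y ¬K(x,y)


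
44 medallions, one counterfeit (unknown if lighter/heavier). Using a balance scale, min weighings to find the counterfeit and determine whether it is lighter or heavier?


Let n = 44. 88 possibilities (n medallions × lighter/heavier); each weighing has 3 outcomes.
Bound for k weighings: say the first weighing puts j medallions on each pan. If it tips, the 2j weighed medallions remain suspects (each with a known direction) and k-1 weighings give 3^(k-1) outcomes; 3^(k-1) is odd, so 2j ≤ 3^(k-1) - 1. If it balances, the n - 2j unweighed medallions remain with direction unknown: 2(n - 2j) ≤ 3^(k-1) - 1 by the same parity argument. Adding, n ≤ (3^(k-1) - 1) + (3^(k-1) - 1)/2 = (3^k - 3)/2, and the classical three-group strategy achieves this (3 medallions in 2 weighings, 12 in 3, 39 in 4, 120 in 5).
So we need the smallest k with (3^k - 3)/2 ≥ 44.
k = 4: (3^4 - 3)/2 = 39 < 44 ✗
k = 5: (3^5 - 3)/2 = 120 ≥ 44 ✓

5


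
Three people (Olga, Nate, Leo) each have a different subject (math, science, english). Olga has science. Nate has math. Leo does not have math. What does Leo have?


From clues:
  Olga → science
  Nate → math
By elimination, Leo gets the remaining.

english


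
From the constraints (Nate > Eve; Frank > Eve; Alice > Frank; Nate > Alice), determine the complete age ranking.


Constraints: Nate > Eve; Frank > Eve; Alice > Frank; Nate > Alice
Method: at each step, the next-highest is the one remaining person who never appears on the smaller side of a constraint between remaining people.
  Step 1: remaining {Eve, Nate, Alice, Frank}; on the smaller side: {Eve, Alice, Frank} → Nate is next (Nate > Eve; Nate > Alice).
  Step 2: remaining {Eve, Alice, Frank}; on the smaller side: {Eve, Frank} → Alice is next (Alice > Frank).
  Step 3: remaining {Eve, Frank}; on the smaller side: {Eve} → Frank is next (Frank > Eve).
  Step 4: only Eve remains → lowest.
Final ranking (highest to lowest):

Nate > Alice > Frank > Eve


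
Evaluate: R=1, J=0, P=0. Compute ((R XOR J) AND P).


R XOR J = 1^0 = 1
1 AND 0 = 0

0


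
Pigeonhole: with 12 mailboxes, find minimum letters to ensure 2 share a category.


Pigeonhole: to guarantee k in one of n categories, need (k-1)×n + 1.
k = 2, n = 12
Minimum = (2-1) × 12 + 1 = 1 × 12 + 1

13


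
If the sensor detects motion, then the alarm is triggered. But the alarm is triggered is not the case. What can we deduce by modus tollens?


Modus tollens: P → Q, ¬Q ⊢ ¬P
P: the sensor detects motion
Q: the alarm is triggered
We have P → Q and Q is false.
By modus tollens, P must be false.

It is not the case that the sensor detects motion


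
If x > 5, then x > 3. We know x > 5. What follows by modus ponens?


Modus ponens: P → Q, P ⊢ Q
P: x > 5
Q: x > 3
We have P → Q and P is true.
By modus ponens, Q must be true.

x > 3


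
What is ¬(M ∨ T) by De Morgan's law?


De Morgan's law: ¬(P ∨ Q) ≡ ¬P ∧ ¬Q
¬(M ∨ T) = ¬M ∧ ¬T

¬M ∧ ¬T


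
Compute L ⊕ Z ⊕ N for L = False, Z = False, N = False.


L = False, Z = False, N = False
Step 1: L ⊕ Z = False XOR False = False
Step 2: False ⊕ N = False XOR False = False
XOR is true when an odd number of operands are true.

False


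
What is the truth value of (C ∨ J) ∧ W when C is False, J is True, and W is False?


C = False, J = True, W = False
Step 1: C ∨ J = False OR True = True
Step 2: True ∧ W = True AND False = False
OR is true when at least one operand is true; AND requires both.

False


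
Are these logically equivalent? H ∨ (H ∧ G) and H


Expression 1: H ∨ (H ∧ G)
Expression 2: H
Truth table (H G | Expr1 Expr2):
  T T |   T     T
  T F |   T     T
  F T |   F     F
  F F |   F     F
All 4 rows agree, so the expressions are logically equivalent.

Yes


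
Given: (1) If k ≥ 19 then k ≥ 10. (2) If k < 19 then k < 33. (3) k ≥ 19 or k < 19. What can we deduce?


Constructive dilemma: (P → Q) ∧ (R → S), P ∨ R ⊢ Q ∨ S
Premise 1: k ≥ 19 → k ≥ 10
Premise 2: k < 19 → k < 33
Premise 3: k ≥ 19 ∨ k < 19
Case 1: Assuming k ≥ 19, then by Premise 1, k ≥ 10.
Case 2: Assuming k < 19, then by Premise 2, k < 33.
Since one of k ≥ 19 or k < 19 must hold, we get k ≥ 10 or k < 33.

k ≥ 10 or k < 33.


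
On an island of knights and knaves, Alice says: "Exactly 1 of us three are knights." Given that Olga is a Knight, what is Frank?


Alice claims exactly 1 knights among Alice, Olga, Frank.
Given: Olga is a Knight.

Case 1: Alice is a Knight (tells truth)
  Then exactly 1 of the three are knights.
  Counting Alice, Olga: 2 knight(s) so far. Need -1 more → impossible.
Case 2: Alice is a Knave (lies)
  Then the count is NOT 1.
  If Frank = Knave, count = 1 = 1 → claim would be true, contradicts lie.
  If Frank = Knight, count = 2 ≠ 1 → lie confirmed ✓

Frank is a Knight.

Knight


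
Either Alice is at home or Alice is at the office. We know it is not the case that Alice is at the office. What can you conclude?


Disjunctive syllogism: P ∨ Q, ¬P ⊢ Q
Disjunction: Alice is at home ∨ Alice is at the office
We know it is not the case that Alice is at the office.
By disjunctive syllogism, the other disjunct must be true.

Alice is at home


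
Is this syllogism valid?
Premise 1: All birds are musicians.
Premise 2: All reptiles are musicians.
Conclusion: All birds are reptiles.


Premise 1: All birds are musicians.
Premise 2: All reptiles are musicians.
Conclusion: All birds are reptiles.
Fallacy: undistributed middle. musicians is predicate in both.
Counterexample: birds and reptiles could be disjoint subsets of musicians.

Invalid


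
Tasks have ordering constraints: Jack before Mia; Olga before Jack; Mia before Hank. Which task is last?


Constraints: Jack before Mia; Olga before Jack; Mia before Hank
The last task can have nothing scheduled after it, so it must never appear on the left of a 'before'.
Tasks appearing before some other task: Jack, Olga, Mia.
The only task not in that list is Hank → it is last.

Hank


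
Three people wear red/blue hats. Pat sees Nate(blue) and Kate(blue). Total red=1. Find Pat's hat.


Total red = 1, seen red = 0
Own red = 1 - 0 = 1
Pat's hat is red.

red


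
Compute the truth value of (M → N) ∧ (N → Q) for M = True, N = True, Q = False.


M = True, N = True, Q = False
Step 1: M → N is false only when M=True and N=False. Result: True
Step 2: N → Q is false only when N=True and Q=False. Result: False
Step 3: True ∧ False = False

False


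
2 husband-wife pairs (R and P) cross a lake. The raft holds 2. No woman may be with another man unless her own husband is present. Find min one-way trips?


Label couples R and P.
1. WR+WP → (far: WR,WP; near: HR,HP)
2. WR ←   (far: WP; near: HR,HP,WR)
3. HR+HP → (far: HR,HP,WP; near: WR)
4. HR ←   (far: HP,WP; near: HR,WR)  — HR returns, since WR is alone on near bank
5. HR+WR → (far: all four; near: empty)
Every state respects the constraint.
Minimum trips = 5

5


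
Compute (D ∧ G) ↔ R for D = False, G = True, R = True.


D = False, G = True, R = True
Step 1: D ∧ G = False AND True = False
Step 2: (False) ↔ R: true when both sides have same truth value.
Result: False ↔ True = False

False


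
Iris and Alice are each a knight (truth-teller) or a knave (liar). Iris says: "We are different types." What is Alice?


Iris says: "We are different types."
Case 1: Iris is a Knight (truth-teller)
  Statement is true → they ARE different → Alice is a Knave
Case 2: Iris is a Knave (liar)
  Statement is false → they are NOT different → Alice is a Knave
In both cases, Alice is a Knave.

Knave


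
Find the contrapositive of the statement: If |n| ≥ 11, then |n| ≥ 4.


Original: If |n| ≥ 11, then |n| ≥ 4
Contrapositive: If ¬Q, then ¬P
Negate Q: not (|n| ≥ 4)
Negate P: not (|n| ≥ 11)

If not (|n| ≥ 4), then not (|n| ≥ 11).


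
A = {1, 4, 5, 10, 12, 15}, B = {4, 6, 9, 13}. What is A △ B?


A = {1, 4, 5, 10, 12, 15}
B = {4, 6, 9, 13}
Operation: symmetric difference
In A only: [1, 5, 10, 12, 15], in B only: [6, 9, 13]

{1, 5, 6, 9, 10, 12, 13, 15}


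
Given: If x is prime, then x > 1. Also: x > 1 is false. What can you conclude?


Modus tollens: P → Q, ¬Q ⊢ ¬P
P: x is prime
Q: x > 1
We have P → Q and Q is false.
By modus tollens, P must be false.

It is not the case that x is prime


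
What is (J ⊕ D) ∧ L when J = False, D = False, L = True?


J = False, D = False, L = True
Step 1: J ⊕ D = False XOR False = False
Step 2: False ∧ L = False AND True = False
XOR true when exactly one of J,D is true; then AND with L.

False


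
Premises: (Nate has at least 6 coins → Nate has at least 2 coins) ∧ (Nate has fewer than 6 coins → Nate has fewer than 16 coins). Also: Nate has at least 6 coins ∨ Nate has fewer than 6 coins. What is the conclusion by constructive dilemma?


Constructive dilemma: (P → Q) ∧ (R → S), P ∨ R ⊢ Q ∨ S
Premise 1: Nate has at least 6 coins → Nate has at least 2 coins
Premise 2: Nate has fewer than 6 coins → Nate has fewer than 16 coins
Premise 3: Nate has at least 6 coins ∨ Nate has fewer than 6 coins
Case 1: Assuming Nate has at least 6 coins, then by Premise 1, Nate has at least 2 coins.
Case 2: Assuming Nate has fewer than 6 coins, then by Premise 2, Nate has fewer than 16 coins.
Since one of Nate has at least 6 coins or Nate has fewer than 6 coins must hold, we get Nate has at least 2 coins or Nate has fewer than 16 coins.

Nate has at least 2 coins or Nate has fewer than 16 coins.


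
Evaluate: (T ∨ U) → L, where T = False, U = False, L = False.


T = False, U = False, L = False
Step 1: T ∨ U = False OR False = False
Step 2: (False) → L: false only when antecedent=True and L=False.
Result: True

True


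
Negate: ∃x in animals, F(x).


Original: ∃x F(x)
Rule: ¬∀→∃, ¬∃→∀, negate predicate.
Negation: ∀x ¬F(x)

∀x ¬F(x)


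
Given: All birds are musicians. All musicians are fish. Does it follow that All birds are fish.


Premise 1: All birds are musicians.
Premise 2: All musicians are fish.
Conclusion: All birds are fish.
Barbara syllogism (AAA-1): All A are B, All B are C → All A are C.
Middle term (musicians) distributed in premise 2.

Valid


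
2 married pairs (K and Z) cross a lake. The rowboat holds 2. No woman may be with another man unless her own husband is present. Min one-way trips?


Label couples K and Z.
1. WK+WZ → (far: WK,WZ; near: HK,HZ)
2. WK ←   (far: WZ; near: HK,HZ,WK)
3. HK+HZ → (far: HK,HZ,WZ; near: WK)
4. HK ←   (far: HZ,WZ; near: HK,WK)  — HK returns, since WK is alone on near bank
5. HK+WK → (far: all four; near: empty)
Every state respects the constraint.
Minimum trips = 5

5


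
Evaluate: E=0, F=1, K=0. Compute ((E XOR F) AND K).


E XOR F = 0^1 = 1
1 AND 0 = 0

0


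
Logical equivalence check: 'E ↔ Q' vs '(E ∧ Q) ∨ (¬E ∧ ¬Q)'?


Expression 1: E ↔ Q
Expression 2: (E ∧ Q) ∨ (¬E ∧ ¬Q)
Truth table (E Q | Expr1 Expr2):
  T T |   T     T
  T F |   F     F
  F T |   F     F
  F F |   T     T
All 4 rows agree, so the expressions are logically equivalent.

Yes


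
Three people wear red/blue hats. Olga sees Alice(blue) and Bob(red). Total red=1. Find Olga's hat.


Total red = 1, seen red = 1
Own red = 1 - 1 = 0
Olga's hat is blue.

blue


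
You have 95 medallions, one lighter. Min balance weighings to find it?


Each weighing has 3 outcomes (left heavy / balance / right heavy), so k weighings distinguish at most 3^k cases; splitting into three near-equal groups achieves this.
Need 3^k ≥ 95: 3^4 = 81 < 95 ≤ 3^5 = 243
k = ⌈log₃(95)⌉ = 5

5


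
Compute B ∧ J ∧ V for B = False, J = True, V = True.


B = False, J = True, V = True
Step 1: B ∧ J = False AND True = False
Step 2: (False) ∧ V = (False) AND True = False
AND is true only when ALL operands are true.

False


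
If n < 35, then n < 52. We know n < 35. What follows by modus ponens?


Modus ponens: P → Q, P ⊢ Q
P: n < 35
Q: n < 52
We have P → Q and P is true.
By modus ponens, Q must be true.

n < 52


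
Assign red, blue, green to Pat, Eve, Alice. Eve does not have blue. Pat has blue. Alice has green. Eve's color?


From clues:
  Alice → green
  Pat → blue
By elimination, Eve gets the remaining.

red


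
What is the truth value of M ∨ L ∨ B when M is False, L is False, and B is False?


M = False, L = False, B = False
Step 1: M ∨ L = False OR False = False
Step 2: False ∨ B = False OR False = False
OR is true when at least one operand is true.

False


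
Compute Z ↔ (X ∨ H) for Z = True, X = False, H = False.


Z = True, X = False, H = False
Step 1: X ∨ H = False OR False = False
Step 2: Z ↔ (False): true when both sides have same truth value.
Result: True ↔ False = False

False


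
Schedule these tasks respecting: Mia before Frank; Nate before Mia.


Constraints: Mia before Frank; Nate before Mia
Method: repeatedly schedule the remaining task that has no remaining task required before it.
  Step 1: remaining {Nate, Frank, Mia}; every task except Nate still has a predecessor pending → schedule Nate.
  Step 2: remaining {Frank, Mia}; every task except Mia still has a predecessor pending → schedule Mia.
  Step 3: only Frank remains → schedule Frank.
Resulting order:

Nate → Mia → Frank


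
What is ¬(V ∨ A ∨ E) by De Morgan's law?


De Morgan's law: ¬(P ∨ Q ∨ R) ≡ ¬P ∧ ¬Q ∧ ¬R
¬(V ∨ A ∨ E) = ¬V ∧ ¬A ∧ ¬E

¬V ∧ ¬A ∧ ¬E


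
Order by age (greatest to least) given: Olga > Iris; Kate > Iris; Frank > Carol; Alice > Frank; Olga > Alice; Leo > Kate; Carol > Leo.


Constraints: Olga > Iris; Kate > Iris; Frank > Carol; Alice > Frank; Olga > Alice; Leo > Kate; Carol > Leo
Method: at each step, the next-highest is the one remaining person who never appears on the smaller side of a constraint between remaining people.
  Step 1: remaining {Kate, Alice, Carol, Frank, Iris, Leo, Olga}; on the smaller side: {Kate, Alice, Carol, Frank, Iris, Leo} → Olga is next (Olga > Iris; Olga > Alice).
  Step 2: remaining {Kate, Alice, Carol, Frank, Iris, Leo}; on the smaller side: {Kate, Carol, Frank, Iris, Leo} → Alice is next (Alice > Frank).
  Step 3: remaining {Kate, Carol, Frank, Iris, Leo}; on the smaller side: {Kate, Carol, Iris, Leo} → Frank is next (Frank > Carol).
  Step 4: remaining {Kate, Carol, Iris, Leo}; on the smaller side: {Kate, Iris, Leo} → Carol is next (Carol > Leo).
  Step 5: remaining {Kate, Iris, Leo}; on the smaller side: {Kate, Iris} → Leo is next (Leo > Kate).
  Step 6: remaining {Kate, Iris}; on the smaller side: {Iris} → Kate is next (Kate > Iris).
  Step 7: only Iris remains → lowest.
Final ranking (highest to lowest):

Olga > Alice > Frank > Carol > Leo > Kate > Iris


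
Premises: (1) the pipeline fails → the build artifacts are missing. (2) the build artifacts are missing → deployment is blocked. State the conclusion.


Hypothetical syllogism: P → Q, Q → R ⊢ P → R
Premise 1: the pipeline fails → the build artifacts are missing
Premise 2: the build artifacts are missing → deployment is blocked
Chain the implications: the middle term (the build artifacts are missing) links the two.
Conclusion: If the pipeline fails, then deployment is blocked.

If the pipeline fails, then deployment is blocked.


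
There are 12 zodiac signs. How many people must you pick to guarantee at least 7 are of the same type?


Pigeonhole: to guarantee k in one of n categories, need (k-1)×n + 1.
k = 7, n = 12
Minimum = (7-1) × 12 + 1 = 6 × 12 + 1

73


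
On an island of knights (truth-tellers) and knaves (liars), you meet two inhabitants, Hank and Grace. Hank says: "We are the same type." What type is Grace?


Hank says: "We are the same type."
Case 1: Hank is a Knight (truth-teller)
  Statement is true → they ARE the same → Grace is also a Knight
Case 2: Hank is a Knave (liar)
  Statement is false → they are NOT the same → Grace is a Knight
In both cases, Grace is a Knight.

Knight


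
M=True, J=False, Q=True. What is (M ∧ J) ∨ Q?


M = True, J = False, Q = True
Expression: (M ∧ J) ∨ Q
Step 1: M ∧ J = True AND False = False
Step 2: (False) ∨ Q = False OR True = True

True


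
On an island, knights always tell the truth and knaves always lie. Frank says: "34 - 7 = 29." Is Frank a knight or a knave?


Statement: "34 - 7 = 29."
Actual: 34 - 7 = 27
Claimed: 29
Statement is FALSE → Frank lies → Knave

Knave


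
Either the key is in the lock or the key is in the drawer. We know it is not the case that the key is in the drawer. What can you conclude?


Disjunctive syllogism: P ∨ Q, ¬P ⊢ Q
Disjunction: the key is in the lock ∨ the key is in the drawer
We know it is not the case that the key is in the drawer.
By disjunctive syllogism, the other disjunct must be true.

The key is in the lock


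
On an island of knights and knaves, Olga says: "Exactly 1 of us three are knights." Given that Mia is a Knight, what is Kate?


Olga claims exactly 1 knights among Olga, Mia, Kate.
Given: Mia is a Knight.

Case 1: Olga is a Knight (tells truth)
  Then exactly 1 of the three are knights.
  Counting Olga, Mia: 2 knight(s) so far. Need -1 more → impossible.
Case 2: Olga is a Knave (lies)
  Then the count is NOT 1.
  If Kate = Knave, count = 1 = 1 → claim would be true, contradicts lie.
  If Kate = Knight, count = 2 ≠ 1 → lie confirmed ✓

Kate is a Knight.

Knight


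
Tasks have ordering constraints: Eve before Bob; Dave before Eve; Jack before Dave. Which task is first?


Constraints: Eve before Bob; Dave before Eve; Jack before Dave
The first task can have nothing scheduled before it, so it must never appear on the right of a 'before'.
Tasks appearing after some 'before': Bob, Eve, Dave.
The only task not in that list is Jack → it is first.

Jack


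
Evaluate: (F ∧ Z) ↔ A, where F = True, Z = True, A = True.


F = True, Z = True, A = True
Step 1: F ∧ Z = True AND True = True
Step 2: (True) ↔ A: true when both sides have same truth value.
Result: True ↔ True = True

True


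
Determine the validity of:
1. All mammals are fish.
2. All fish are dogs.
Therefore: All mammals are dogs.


Premise 1: All mammals are fish.
Premise 2: All fish are dogs.
Conclusion: All mammals are dogs.
Barbara syllogism (AAA-1): All A are B, All B are C → All A are C.
Middle term (fish) distributed in premise 2.

Valid


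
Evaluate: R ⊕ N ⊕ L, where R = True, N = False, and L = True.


R = True, N = False, L = True
Step 1: R ⊕ N = True XOR False = True
Step 2: True ⊕ L = True XOR True = False
XOR is true when an odd number of operands are true.

False


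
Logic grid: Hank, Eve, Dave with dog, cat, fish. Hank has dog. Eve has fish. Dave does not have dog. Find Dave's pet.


From clues:
  Eve → fish
  Hank → dog
By elimination, Dave gets the remaining.

cat


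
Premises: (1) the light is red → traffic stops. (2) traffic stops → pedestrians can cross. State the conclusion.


Hypothetical syllogism: P → Q, Q → R ⊢ P → R
Premise 1: the light is red → traffic stops
Premise 2: traffic stops → pedestrians can cross
Chain the implications: the middle term (traffic stops) links the two.
Conclusion: If the light is red, then pedestrians can cross.

If the light is red, then pedestrians can cross.


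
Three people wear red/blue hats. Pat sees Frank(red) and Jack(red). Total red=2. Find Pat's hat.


Total red = 2, seen red = 2
Own red = 2 - 2 = 0
Pat's hat is blue.

blue


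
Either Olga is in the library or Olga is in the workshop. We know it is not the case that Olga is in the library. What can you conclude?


Disjunctive syllogism: P ∨ Q, ¬P ⊢ Q
Disjunction: Olga is in the library ∨ Olga is in the workshop
We know it is not the case that Olga is in the library.
By disjunctive syllogism, the other disjunct must be true.

Olga is in the workshop


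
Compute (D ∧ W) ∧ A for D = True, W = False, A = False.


D = True, W = False, A = False
Step 1: D ∧ W = True AND False = False
Step 2: False ∧ A = False AND False = False
AND is true only when ALL operands are true.

False


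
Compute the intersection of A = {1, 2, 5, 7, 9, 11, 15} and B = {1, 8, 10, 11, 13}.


A = {1, 2, 5, 7, 9, 11, 15}
B = {1, 8, 10, 11, 13}
Operation: intersection
Elements in both: 1, 11

{1, 11}


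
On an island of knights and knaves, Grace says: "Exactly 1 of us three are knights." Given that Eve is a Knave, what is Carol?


Grace claims exactly 1 knights among Grace, Eve, Carol.
Given: Eve is a Knave.

Case 1: Grace is a Knight (tells truth)
  Then exactly 1 of the three are knights.
  Counting Grace, Eve: 1 knight(s) so far. Need 0 more → Carol = Knave.
Case 2: Grace is a Knave (lies)
  Then the count is NOT 1.
  If Carol = Knight, count = 1 = 1 → claim would be true, contradicts lie.
  If Carol = Knave, count = 0 ≠ 1 → lie confirmed ✓

Carol is a Knave.

Knave


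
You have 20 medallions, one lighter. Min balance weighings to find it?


Each weighing has 3 outcomes (left heavy / balance / right heavy), so k weighings distinguish at most 3^k cases; splitting into three near-equal groups achieves this.
Need 3^k ≥ 20: 3^2 = 9 < 20 ≤ 3^3 = 27
k = ⌈log₃(20)⌉ = 3

3
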